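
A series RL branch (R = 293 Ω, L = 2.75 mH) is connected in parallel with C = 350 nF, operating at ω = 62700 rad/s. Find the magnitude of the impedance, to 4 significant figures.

48.52 Ω

X_L = ωL = 172.4 Ω
X_C = 1/(ωC) = 45.57 Ω
Branch 1 (R+jX_L): Z₁ = 293.0 + j172.4 Ω, |Z₁| = 340.0 Ω
Branch 2 (−jX_C): Z₂ = −j45.57 Ω
Parallel: Z = Z₁Z₂/(Z₁+Z₂), |Z| = 48.52 Ω, ∠Z = -82.93°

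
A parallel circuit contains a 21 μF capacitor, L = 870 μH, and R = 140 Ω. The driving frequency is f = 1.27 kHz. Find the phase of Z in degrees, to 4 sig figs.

ω = 2πf = 7980 rad/s
X_L = ωL = 6.942 Ω
X_C = 1/(ωC) = 5.968 Ω
Parallel: admittances add. Y = 1/R + 1/(jωL) + jωC
Y = (0.007143 + j0.02353) S
|Y| = 0.02459 S → |Z| = 1/|Y| = 40.67 Ω, ∠Z = −∠Y = -73.11°

-73.11°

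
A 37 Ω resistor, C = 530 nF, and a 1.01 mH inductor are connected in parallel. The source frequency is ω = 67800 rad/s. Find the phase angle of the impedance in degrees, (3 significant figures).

-38.3°

X_L = ωL = 68.5 Ω
X_C = 1/(ωC) = 27.8 Ω
Parallel: admittances add. Y = 1/R + 1/(jωL) + jωC
Y = (0.0270 + j0.0213) S
|Y| = 0.0344 S → |Z| = 1/|Y| = 29.0 Ω, ∠Z = −∠Y = -38.3°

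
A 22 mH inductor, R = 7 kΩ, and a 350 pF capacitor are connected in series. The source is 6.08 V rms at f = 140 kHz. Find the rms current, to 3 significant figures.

346 μA

ω = 2πf = 879600 rad/s
X_L = ωL = 19400 Ω
X_C = 1/(ωC) = 3250 Ω
Net reactance X = X_L − X_C = 16100 Ω
Z = 7000 + j16100 Ω
|Z| = √(7000² + 16100²) = 17600 Ω
I = V/|Z| = 6.08/17600 = 346 μA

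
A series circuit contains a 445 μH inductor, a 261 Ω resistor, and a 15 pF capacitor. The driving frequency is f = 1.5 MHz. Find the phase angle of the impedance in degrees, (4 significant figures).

-84.82°

ω = 2πf = 9.425e+06 rad/s
X_L = ωL = 4194 Ω
X_C = 1/(ωC) = 7074 Ω
Net reactance X = X_L − X_C = -2880 Ω
Z = 261.0 − j2880 Ω
|Z| = √(261.0² + 2880²) = 2891 Ω
∠Z = arctan(-2880/261.0) = -84.82°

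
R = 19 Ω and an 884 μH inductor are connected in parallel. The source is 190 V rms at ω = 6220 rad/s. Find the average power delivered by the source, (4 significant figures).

X_L = ωL = 5.498 Ω
Parallel: admittances add. Y = 1/R + 1/(jωL)
Y = (0.05263 − j0.1819) S
|Y| = 0.1893 S → |Z| = 1/|Y| = 5.282 Ω, ∠Z = −∠Y = 73.86°
I = V/|Z| = 35.97 A
P = VI cos φ = 190 × 35.97 × cos(73.86°) = 1.900 kW

1.900 kW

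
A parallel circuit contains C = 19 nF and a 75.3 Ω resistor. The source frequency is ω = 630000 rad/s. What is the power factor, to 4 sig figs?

0.7428

X_C = 1/(ωC) = 83.54 Ω
Parallel: admittances add. Y = 1/R + jωC
Y = (0.01328 + j0.01197) S
|Y| = 0.01788 S → |Z| = 1/|Y| = 55.93 Ω, ∠Z = −∠Y = -42.03°
cos φ = cos(-42.03°) = 0.7428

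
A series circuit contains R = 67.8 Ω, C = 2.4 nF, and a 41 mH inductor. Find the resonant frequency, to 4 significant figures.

16.04 kHz

ω₀ = 1/√(LC) = 1/√(0.041 × 2.4e-09) = 100800 rad/s
f₀ = ω₀/(2π) = 16.04 kHz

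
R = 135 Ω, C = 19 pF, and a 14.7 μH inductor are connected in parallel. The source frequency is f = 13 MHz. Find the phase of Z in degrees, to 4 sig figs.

ω = 2πf = 8.168e+07 rad/s
X_L = ωL = 1201 Ω
X_C = 1/(ωC) = 644.4 Ω
Parallel: admittances add. Y = 1/R + 1/(jωL) + jωC
Y = (0.007407 + j0.0007191) S
|Y| = 0.007442 S → |Z| = 1/|Y| = 134.4 Ω, ∠Z = −∠Y = -5.545°

-5.545°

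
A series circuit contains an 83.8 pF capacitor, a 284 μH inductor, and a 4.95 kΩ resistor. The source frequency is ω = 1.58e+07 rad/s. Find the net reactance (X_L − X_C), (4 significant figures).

X_L = ωL = 4487 Ω
X_C = 1/(ωC) = 755.3 Ω
X = 4487 − 755.3 = 3732 Ω

3732 Ω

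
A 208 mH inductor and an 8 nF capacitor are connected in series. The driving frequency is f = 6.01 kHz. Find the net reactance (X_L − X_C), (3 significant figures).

4540 Ω

ω = 2πf = 37760 rad/s
X_L = ωL = 7850 Ω
X_C = 1/(ωC) = 3310 Ω
X = 7850 − 3310 = 4540 Ω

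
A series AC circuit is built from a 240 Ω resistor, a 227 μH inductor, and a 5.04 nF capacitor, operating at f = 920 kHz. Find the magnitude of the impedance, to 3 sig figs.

ω = 2πf = 5.781e+06 rad/s
X_L = ωL = 1310 Ω
X_C = 1/(ωC) = 34.3 Ω
Net reactance X = X_L − X_C = 1280 Ω
Z = 240 + j1280 Ω
|Z| = √(240² + 1280²) = 1300 Ω

1300 Ω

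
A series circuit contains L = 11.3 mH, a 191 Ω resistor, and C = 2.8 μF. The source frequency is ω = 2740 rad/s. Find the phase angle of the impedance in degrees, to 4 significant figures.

X_L = ωL = 30.96 Ω
X_C = 1/(ωC) = 130.3 Ω
Net reactance X = X_L − X_C = -99.38 Ω
Z = 191.0 − j99.38 Ω
|Z| = √(191.0² + 99.38²) = 215.3 Ω
∠Z = arctan(-99.38/191.0) = -27.49°

-27.49°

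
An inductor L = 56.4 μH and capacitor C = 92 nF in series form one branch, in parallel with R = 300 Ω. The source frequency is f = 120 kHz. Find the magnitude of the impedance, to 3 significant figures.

ω = 2πf = 754000 rad/s
X_L = ωL = 42.5 Ω
X_C = 1/(ωC) = 14.4 Ω
Branch 1: Z₁ = R = 300 Ω
Branch 2 (series LC): Z₂ = j(X_L − X_C) = j28.1 Ω
Parallel: Z = Z₁Z₂/(Z₁+Z₂), |Z| = 28.0 Ω, ∠Z = 84.6°

28.0 Ω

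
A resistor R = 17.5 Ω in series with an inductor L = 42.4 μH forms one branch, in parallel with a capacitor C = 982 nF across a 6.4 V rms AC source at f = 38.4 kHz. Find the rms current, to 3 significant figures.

ω = 2πf = 241300 rad/s
X_L = ωL = 10.2 Ω
X_C = 1/(ωC) = 4.22 Ω
Branch 1 (R+jX_L): Z₁ = 17.5 + j10.2 Ω, |Z₁| = 20.3 Ω
Branch 2 (−jX_C): Z₂ = −j4.22 Ω
Parallel: Z = Z₁Z₂/(Z₁+Z₂), |Z| = 4.62 Ω, ∠Z = -78.6°
I = V/|Z| = 6.4/4.62 = 1.38 A

1.38 A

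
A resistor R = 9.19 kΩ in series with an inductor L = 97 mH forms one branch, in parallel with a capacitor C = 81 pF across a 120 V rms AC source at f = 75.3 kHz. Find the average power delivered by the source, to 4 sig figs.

ω = 2πf = 473100 rad/s
X_L = ωL = 45890 Ω
X_C = 1/(ωC) = 26090 Ω
Branch 1 (R+jX_L): Z₁ = 9190 + j45890 Ω, |Z₁| = 46800 Ω
Branch 2 (−jX_C): Z₂ = −j26090 Ω
Parallel: Z = Z₁Z₂/(Z₁+Z₂), |Z| = 55950 Ω, ∠Z = -76.42°
I = V/|Z| = 2.145 mA
P = VI cos φ = 120 × 0.002145 × cos(-76.42°) = 60.41 mW

60.41 mW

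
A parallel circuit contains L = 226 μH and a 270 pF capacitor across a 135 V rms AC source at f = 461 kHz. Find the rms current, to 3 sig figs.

ω = 2πf = 2.897e+06 rad/s
X_L = ωL = 655 Ω
X_C = 1/(ωC) = 1280 Ω
Parallel: admittances add. Y = 1/(jωL) + jωC
Y = (0 − j0.000746) S
|Y| = 0.000746 S → |Z| = 1/|Y| = 1340 Ω, ∠Z = −∠Y = 90.0°
I = V/|Z| = 135/1340 = 101 mA

101 mA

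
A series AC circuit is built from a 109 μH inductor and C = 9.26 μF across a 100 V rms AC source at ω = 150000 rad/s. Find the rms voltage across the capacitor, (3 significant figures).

4.61 V

X_L = ωL = 16.4 Ω
X_C = 1/(ωC) = 0.720 Ω
Net reactance X = X_L − X_C = 15.6 Ω
Z = j15.6 Ω
|Z| = √(0² + 15.6²) = 15.6 Ω
I = V/|Z| = 6.40 A
V_C = I·|Z_C| = 6.40 × 0.720 = 4.61 V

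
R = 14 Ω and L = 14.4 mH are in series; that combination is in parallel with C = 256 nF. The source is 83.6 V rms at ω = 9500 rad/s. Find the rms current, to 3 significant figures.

406 mA

X_L = ωL = 137 Ω
X_C = 1/(ωC) = 411 Ω
Branch 1 (R+jX_L): Z₁ = 14.0 + j137 Ω, |Z₁| = 138 Ω
Branch 2 (−jX_C): Z₂ = −j411 Ω
Parallel: Z = Z₁Z₂/(Z₁+Z₂), |Z| = 206 Ω, ∠Z = 81.2°
I = V/|Z| = 83.6/206 = 406 mA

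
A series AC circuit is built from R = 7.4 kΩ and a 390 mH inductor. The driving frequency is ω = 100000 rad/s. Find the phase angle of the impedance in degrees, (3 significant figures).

X_L = ωL = 39000 Ω
Z = 7400 + j39000 Ω
|Z| = √(7400² + 39000²) = 39700 Ω
∠Z = arctan(39000/7400) = 79.3°

79.3°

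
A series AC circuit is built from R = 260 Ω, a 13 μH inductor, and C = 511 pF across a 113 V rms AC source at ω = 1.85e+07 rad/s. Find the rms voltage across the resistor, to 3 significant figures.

100 V

X_L = ωL = 240 Ω
X_C = 1/(ωC) = 106 Ω
Net reactance X = X_L − X_C = 135 Ω
Z = 260 + j135 Ω
|Z| = √(260² + 135²) = 293 Ω
I = V/|Z| = 386 mA
V_R = I·|Z_R| = 0.386 × 260 = 100 V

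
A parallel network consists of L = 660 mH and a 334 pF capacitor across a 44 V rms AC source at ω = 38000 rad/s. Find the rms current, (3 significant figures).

X_L = ωL = 25100 Ω
X_C = 1/(ωC) = 78800 Ω
Parallel: admittances add. Y = 1/(jωL) + jωC
Y = (0 − j2.72e-05) S
|Y| = 2.72e-05 S → |Z| = 1/|Y| = 36800 Ω, ∠Z = −∠Y = 90.0°
I = V/|Z| = 44/36800 = 1.20 mA

1.20 mA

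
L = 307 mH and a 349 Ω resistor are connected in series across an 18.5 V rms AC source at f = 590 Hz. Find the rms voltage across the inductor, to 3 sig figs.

17.7 V

ω = 2πf = 3707 rad/s
X_L = ωL = 1140 Ω
Z = 349 + j1140 Ω
|Z| = √(349² + 1140²) = 1190 Ω
I = V/|Z| = 15.5 mA
V_L = I·|Z_L| = 0.0155 × 1140 = 17.7 V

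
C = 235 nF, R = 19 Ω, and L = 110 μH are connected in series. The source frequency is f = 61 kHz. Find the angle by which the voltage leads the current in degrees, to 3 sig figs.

ω = 2πf = 383300 rad/s
X_L = ωL = 42.2 Ω
X_C = 1/(ωC) = 11.1 Ω
Net reactance X = X_L − X_C = 31.1 Ω
Z = 19.0 + j31.1 Ω
|Z| = √(19.0² + 31.1²) = 36.4 Ω
∠Z = arctan(31.1/19.0) = 58.5°

58.5°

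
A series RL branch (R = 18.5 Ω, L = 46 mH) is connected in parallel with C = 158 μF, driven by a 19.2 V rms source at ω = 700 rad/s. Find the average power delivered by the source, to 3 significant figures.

4.95 W

X_L = ωL = 32.2 Ω
X_C = 1/(ωC) = 9.04 Ω
Branch 1 (R+jX_L): Z₁ = 18.5 + j32.2 Ω, |Z₁| = 37.1 Ω
Branch 2 (−jX_C): Z₂ = −j9.04 Ω
Parallel: Z = Z₁Z₂/(Z₁+Z₂), |Z| = 11.3 Ω, ∠Z = -81.3°
I = V/|Z| = 1.69 A
P = VI cos φ = 19.2 × 1.69 × cos(-81.3°) = 4.95 W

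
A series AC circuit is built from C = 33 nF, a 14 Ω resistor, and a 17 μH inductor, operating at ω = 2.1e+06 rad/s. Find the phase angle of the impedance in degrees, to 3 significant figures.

X_L = ωL = 35.7 Ω
X_C = 1/(ωC) = 14.4 Ω
Net reactance X = X_L − X_C = 21.3 Ω
Z = 14.0 + j21.3 Ω
|Z| = √(14.0² + 21.3²) = 25.5 Ω
∠Z = arctan(21.3/14.0) = 56.6°

56.6°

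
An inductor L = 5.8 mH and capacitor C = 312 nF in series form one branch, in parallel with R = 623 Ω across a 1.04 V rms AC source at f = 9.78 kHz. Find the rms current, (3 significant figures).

3.80 mA

ω = 2πf = 61450 rad/s
X_L = ωL = 356 Ω
X_C = 1/(ωC) = 52.2 Ω
Branch 1: Z₁ = R = 623 Ω
Branch 2 (series LC): Z₂ = j(X_L − X_C) = j304 Ω
Parallel: Z = Z₁Z₂/(Z₁+Z₂), |Z| = 273 Ω, ∠Z = 64.0°
I = V/|Z| = 1.04/273 = 3.80 mA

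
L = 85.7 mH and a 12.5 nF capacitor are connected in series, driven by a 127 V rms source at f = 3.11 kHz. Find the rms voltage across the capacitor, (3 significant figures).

215 V

ω = 2πf = 19540 rad/s
X_L = ωL = 1670 Ω
X_C = 1/(ωC) = 4090 Ω
Net reactance X = X_L − X_C = -2420 Ω
Z = − j2420 Ω
|Z| = √(0² + 2420²) = 2420 Ω
I = V/|Z| = 52.5 mA
V_C = I·|Z_C| = 0.0525 × 4090 = 215 V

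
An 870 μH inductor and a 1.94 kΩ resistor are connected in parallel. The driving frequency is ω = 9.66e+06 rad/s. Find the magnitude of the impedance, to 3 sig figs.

1890 Ω

X_L = ωL = 8400 Ω
Parallel: admittances add. Y = 1/R + 1/(jωL)
Y = (0.000515 − j0.000119) S
|Y| = 0.000529 S → |Z| = 1/|Y| = 1890 Ω, ∠Z = −∠Y = 13.0°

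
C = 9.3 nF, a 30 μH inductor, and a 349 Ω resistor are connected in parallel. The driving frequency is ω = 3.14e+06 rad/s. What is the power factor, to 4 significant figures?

0.1524

X_L = ωL = 94.20 Ω
X_C = 1/(ωC) = 34.24 Ω
Parallel: admittances add. Y = 1/R + 1/(jωL) + jωC
Y = (0.002865 + j0.01859) S
|Y| = 0.01881 S → |Z| = 1/|Y| = 53.17 Ω, ∠Z = −∠Y = -81.24°
cos φ = cos(-81.24°) = 0.1524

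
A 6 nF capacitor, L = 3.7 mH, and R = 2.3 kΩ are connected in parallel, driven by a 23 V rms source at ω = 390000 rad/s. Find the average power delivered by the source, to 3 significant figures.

230 mW

X_L = ωL = 1440 Ω
X_C = 1/(ωC) = 427 Ω
Parallel: admittances add. Y = 1/R + 1/(jωL) + jωC
Y = (0.000435 + j0.00165) S
|Y| = 0.00170 S → |Z| = 1/|Y| = 587 Ω, ∠Z = −∠Y = -75.2°
I = V/|Z| = 39.2 mA
P = VI cos φ = 23 × 0.0392 × cos(-75.2°) = 230 mW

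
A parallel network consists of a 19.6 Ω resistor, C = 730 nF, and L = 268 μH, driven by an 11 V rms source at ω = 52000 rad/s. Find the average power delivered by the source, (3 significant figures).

6.17 W

X_L = ωL = 13.9 Ω
X_C = 1/(ωC) = 26.3 Ω
Parallel: admittances add. Y = 1/R + 1/(jωL) + jωC
Y = (0.0510 − j0.0338) S
|Y| = 0.0612 S → |Z| = 1/|Y| = 16.3 Ω, ∠Z = −∠Y = 33.5°
I = V/|Z| = 673 mA
P = VI cos φ = 11 × 0.673 × cos(33.5°) = 6.17 W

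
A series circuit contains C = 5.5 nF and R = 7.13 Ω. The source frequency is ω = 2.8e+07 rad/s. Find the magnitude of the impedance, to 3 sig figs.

9.64 Ω

X_C = 1/(ωC) = 6.49 Ω
Z = 7.13 − j6.49 Ω
|Z| = √(7.13² + 6.49²) = 9.64 Ω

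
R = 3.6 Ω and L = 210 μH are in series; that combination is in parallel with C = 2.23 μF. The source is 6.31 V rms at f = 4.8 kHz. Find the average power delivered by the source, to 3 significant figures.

2.70 W

ω = 2πf = 30160 rad/s
X_L = ωL = 6.33 Ω
X_C = 1/(ωC) = 14.9 Ω
Branch 1 (R+jX_L): Z₁ = 3.60 + j6.33 Ω, |Z₁| = 7.29 Ω
Branch 2 (−jX_C): Z₂ = −j14.9 Ω
Parallel: Z = Z₁Z₂/(Z₁+Z₂), |Z| = 11.7 Ω, ∠Z = 37.5°
I = V/|Z| = 540 mA
P = VI cos φ = 6.31 × 0.540 × cos(37.5°) = 2.70 W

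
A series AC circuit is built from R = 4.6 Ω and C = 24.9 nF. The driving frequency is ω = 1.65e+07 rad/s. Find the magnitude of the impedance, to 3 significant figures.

5.20 Ω

X_C = 1/(ωC) = 2.43 Ω
Z = 4.60 − j2.43 Ω
|Z| = √(4.60² + 2.43²) = 5.20 Ω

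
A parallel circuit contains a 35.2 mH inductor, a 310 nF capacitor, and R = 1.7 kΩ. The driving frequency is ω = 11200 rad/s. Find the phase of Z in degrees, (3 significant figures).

X_L = ωL = 394 Ω
X_C = 1/(ωC) = 288 Ω
Parallel: admittances add. Y = 1/R + 1/(jωL) + jωC
Y = (0.000588 + j0.000935) S
|Y| = 0.00111 S → |Z| = 1/|Y| = 905 Ω, ∠Z = −∠Y = -57.8°

-57.8°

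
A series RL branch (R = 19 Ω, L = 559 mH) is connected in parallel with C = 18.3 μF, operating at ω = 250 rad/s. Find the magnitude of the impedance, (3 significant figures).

X_L = ωL = 140 Ω
X_C = 1/(ωC) = 219 Ω
Branch 1 (R+jX_L): Z₁ = 19.0 + j140 Ω, |Z₁| = 141 Ω
Branch 2 (−jX_C): Z₂ = −j219 Ω
Parallel: Z = Z₁Z₂/(Z₁+Z₂), |Z| = 380 Ω, ∠Z = 68.7°

380 Ω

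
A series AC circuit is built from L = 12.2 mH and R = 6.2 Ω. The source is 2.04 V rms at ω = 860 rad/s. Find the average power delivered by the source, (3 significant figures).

174 mW

X_L = ωL = 10.5 Ω
Z = 6.20 + j10.5 Ω
|Z| = √(6.20² + 10.5²) = 12.2 Ω
∠Z = arctan(10.5/6.20) = 59.4°
I = V/|Z| = 167 mA
P = VI cos φ = 2.04 × 0.167 × cos(59.4°) = 174 mW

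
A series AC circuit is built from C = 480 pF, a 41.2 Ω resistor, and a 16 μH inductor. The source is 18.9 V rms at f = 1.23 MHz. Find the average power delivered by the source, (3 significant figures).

ω = 2πf = 7.728e+06 rad/s
X_L = ωL = 124 Ω
X_C = 1/(ωC) = 270 Ω
Net reactance X = X_L − X_C = -146 Ω
Z = 41.2 − j146 Ω
|Z| = √(41.2² + 146²) = 152 Ω
∠Z = arctan(-146/41.2) = -74.2°
I = V/|Z| = 125 mA
P = VI cos φ = 18.9 × 0.125 × cos(-74.2°) = 640 mW

640 mW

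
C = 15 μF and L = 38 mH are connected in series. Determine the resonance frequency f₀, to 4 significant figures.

210.8 Hz

ω₀ = 1/√(LC) = 1/√(0.038 × 1.5e-05) = 1325 rad/s
f₀ = ω₀/(2π) = 210.8 Hz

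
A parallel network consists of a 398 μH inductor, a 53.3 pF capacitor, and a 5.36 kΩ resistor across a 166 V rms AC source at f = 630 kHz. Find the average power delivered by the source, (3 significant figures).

ω = 2πf = 3.958e+06 rad/s
X_L = ωL = 1580 Ω
X_C = 1/(ωC) = 4740 Ω
Parallel: admittances add. Y = 1/R + 1/(jωL) + jωC
Y = (0.000187 − j0.000424) S
|Y| = 0.000463 S → |Z| = 1/|Y| = 2160 Ω, ∠Z = −∠Y = 66.2°
I = V/|Z| = 76.9 mA
P = VI cos φ = 166 × 0.0769 × cos(66.2°) = 5.14 W

5.14 W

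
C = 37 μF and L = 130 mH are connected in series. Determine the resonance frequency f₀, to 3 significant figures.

ω₀ = 1/√(LC) = 1/√(0.13 × 3.7e-05) = 456.0 rad/s
f₀ = ω₀/(2π) = 72.6 Hz

72.6 Hz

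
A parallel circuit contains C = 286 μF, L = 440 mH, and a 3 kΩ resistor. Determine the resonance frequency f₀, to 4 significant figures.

ω₀ = 1/√(LC) = 1/√(0.44 × 0.000286) = 89.14 rad/s
f₀ = ω₀/(2π) = 14.19 Hz

14.19 Hz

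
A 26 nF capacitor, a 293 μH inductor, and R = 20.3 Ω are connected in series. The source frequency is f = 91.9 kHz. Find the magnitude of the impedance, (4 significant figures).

ω = 2πf = 577400 rad/s
X_L = ωL = 169.2 Ω
X_C = 1/(ωC) = 66.61 Ω
Net reactance X = X_L − X_C = 102.6 Ω
Z = 20.30 + j102.6 Ω
|Z| = √(20.30² + 102.6²) = 104.6 Ω

104.6 Ω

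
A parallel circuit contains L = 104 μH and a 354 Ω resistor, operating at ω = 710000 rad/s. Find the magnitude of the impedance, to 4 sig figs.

72.28 Ω

X_L = ωL = 73.84 Ω
Parallel: admittances add. Y = 1/R + 1/(jωL)
Y = (0.002825 − j0.01354) S
|Y| = 0.01383 S → |Z| = 1/|Y| = 72.28 Ω, ∠Z = −∠Y = 78.22°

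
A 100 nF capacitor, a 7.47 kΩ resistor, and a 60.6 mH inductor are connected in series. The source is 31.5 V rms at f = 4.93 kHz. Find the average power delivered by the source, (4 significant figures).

127.3 mW

ω = 2πf = 30980 rad/s
X_L = ωL = 1877 Ω
X_C = 1/(ωC) = 322.8 Ω
Net reactance X = X_L − X_C = 1554 Ω
Z = 7470 + j1554 Ω
|Z| = √(7470² + 1554²) = 7630 Ω
∠Z = arctan(1554/7470) = 11.75°
I = V/|Z| = 4.128 mA
P = VI cos φ = 31.5 × 0.004128 × cos(11.75°) = 127.3 mW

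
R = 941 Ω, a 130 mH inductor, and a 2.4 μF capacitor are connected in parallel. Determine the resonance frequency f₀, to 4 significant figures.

284.9 Hz

ω₀ = 1/√(LC) = 1/√(0.13 × 2.4e-06) = 1790 rad/s
f₀ = ω₀/(2π) = 284.9 Hz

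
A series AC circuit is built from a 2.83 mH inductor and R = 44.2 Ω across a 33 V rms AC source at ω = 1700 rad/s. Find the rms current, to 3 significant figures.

742 mA

X_L = ωL = 4.81 Ω
Z = 44.2 + j4.81 Ω
|Z| = √(44.2² + 4.81²) = 44.5 Ω
I = V/|Z| = 33/44.5 = 742 mA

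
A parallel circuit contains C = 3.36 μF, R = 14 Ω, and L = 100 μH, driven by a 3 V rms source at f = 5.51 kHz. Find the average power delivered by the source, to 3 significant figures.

643 mW

ω = 2πf = 34620 rad/s
X_L = ωL = 3.46 Ω
X_C = 1/(ωC) = 8.60 Ω
Parallel: admittances add. Y = 1/R + 1/(jωL) + jωC
Y = (0.0714 − j0.173) S
|Y| = 0.187 S → |Z| = 1/|Y| = 5.36 Ω, ∠Z = −∠Y = 67.5°
I = V/|Z| = 560 mA
P = VI cos φ = 3 × 0.560 × cos(67.5°) = 643 mW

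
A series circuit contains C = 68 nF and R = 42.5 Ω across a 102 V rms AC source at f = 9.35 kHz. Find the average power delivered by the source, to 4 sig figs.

ω = 2πf = 58750 rad/s
X_C = 1/(ωC) = 250.3 Ω
Z = 42.50 − j250.3 Ω
|Z| = √(42.50² + 250.3²) = 253.9 Ω
∠Z = arctan(-250.3/42.50) = -80.36°
I = V/|Z| = 401.7 mA
P = VI cos φ = 102 × 0.4017 × cos(-80.36°) = 6.859 W

6.859 W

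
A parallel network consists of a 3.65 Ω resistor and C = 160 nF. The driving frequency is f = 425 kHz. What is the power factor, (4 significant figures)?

0.5398

ω = 2πf = 2.67e+06 rad/s
X_C = 1/(ωC) = 2.341 Ω
Parallel: admittances add. Y = 1/R + jωC
Y = (0.2740 + j0.4273) S
|Y| = 0.5076 S → |Z| = 1/|Y| = 1.970 Ω, ∠Z = −∠Y = -57.33°
cos φ = cos(-57.33°) = 0.5398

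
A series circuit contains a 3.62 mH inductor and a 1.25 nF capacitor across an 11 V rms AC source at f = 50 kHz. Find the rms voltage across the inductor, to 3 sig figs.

ω = 2πf = 314200 rad/s
X_L = ωL = 1140 Ω
X_C = 1/(ωC) = 2550 Ω
Net reactance X = X_L − X_C = -1410 Ω
Z = − j1410 Ω
|Z| = √(0² + 1410²) = 1410 Ω
I = V/|Z| = 7.81 mA
V_L = I·|Z_L| = 0.00781 × 1140 = 8.88 V

8.88 V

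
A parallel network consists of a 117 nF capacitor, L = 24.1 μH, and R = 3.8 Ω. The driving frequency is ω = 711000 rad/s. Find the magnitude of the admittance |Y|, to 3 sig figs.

X_L = ωL = 17.1 Ω
X_C = 1/(ωC) = 12.0 Ω
Parallel: admittances add. Y = 1/R + 1/(jωL) + jωC
Y = (0.263 + j0.0248) S
|Y| = 0.264 S → |Z| = 1/|Y| = 3.78 Ω, ∠Z = −∠Y = -5.39°

264 mS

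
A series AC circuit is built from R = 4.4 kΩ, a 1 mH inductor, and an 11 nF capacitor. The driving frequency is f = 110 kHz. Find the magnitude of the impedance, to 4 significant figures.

4435 Ω

ω = 2πf = 691200 rad/s
X_L = ωL = 691.2 Ω
X_C = 1/(ωC) = 131.5 Ω
Net reactance X = X_L − X_C = 559.6 Ω
Z = 4400 + j559.6 Ω
|Z| = √(4400² + 559.6²) = 4435 Ω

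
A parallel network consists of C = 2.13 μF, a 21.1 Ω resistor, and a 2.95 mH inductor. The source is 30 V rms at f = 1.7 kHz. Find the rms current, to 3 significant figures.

ω = 2πf = 10680 rad/s
X_L = ωL = 31.5 Ω
X_C = 1/(ωC) = 44.0 Ω
Parallel: admittances add. Y = 1/R + 1/(jωL) + jωC
Y = (0.0474 − j0.00898) S
|Y| = 0.0482 S → |Z| = 1/|Y| = 20.7 Ω, ∠Z = −∠Y = 10.7°
I = V/|Z| = 30/20.7 = 1.45 A

1.45 A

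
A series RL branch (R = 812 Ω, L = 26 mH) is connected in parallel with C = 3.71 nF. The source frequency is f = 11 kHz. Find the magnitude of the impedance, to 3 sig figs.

3410 Ω

ω = 2πf = 69120 rad/s
X_L = ωL = 1800 Ω
X_C = 1/(ωC) = 3900 Ω
Branch 1 (R+jX_L): Z₁ = 812 + j1800 Ω, |Z₁| = 1970 Ω
Branch 2 (−jX_C): Z₂ = −j3900 Ω
Parallel: Z = Z₁Z₂/(Z₁+Z₂), |Z| = 3410 Ω, ∠Z = 44.6°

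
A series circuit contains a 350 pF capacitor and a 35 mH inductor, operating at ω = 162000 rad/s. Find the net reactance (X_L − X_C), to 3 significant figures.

-12000 Ω

X_L = ωL = 5670 Ω
X_C = 1/(ωC) = 17600 Ω
X = 5670 − 17600 = -12000 Ω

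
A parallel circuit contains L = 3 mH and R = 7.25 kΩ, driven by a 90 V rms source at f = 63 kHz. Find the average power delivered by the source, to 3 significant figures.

ω = 2πf = 395800 rad/s
X_L = ωL = 1190 Ω
Parallel: admittances add. Y = 1/R + 1/(jωL)
Y = (0.000138 − j0.000842) S
|Y| = 0.000853 S → |Z| = 1/|Y| = 1170 Ω, ∠Z = −∠Y = 80.7°
I = V/|Z| = 76.8 mA
P = VI cos φ = 90 × 0.0768 × cos(80.7°) = 1.12 W

1.12 W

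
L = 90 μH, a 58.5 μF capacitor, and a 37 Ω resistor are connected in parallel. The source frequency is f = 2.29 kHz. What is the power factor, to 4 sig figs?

ω = 2πf = 14390 rad/s
X_L = ωL = 1.295 Ω
X_C = 1/(ωC) = 1.188 Ω
Parallel: admittances add. Y = 1/R + 1/(jωL) + jωC
Y = (0.02703 + j0.06950) S
|Y| = 0.07457 S → |Z| = 1/|Y| = 13.41 Ω, ∠Z = −∠Y = -68.75°
cos φ = cos(-68.75°) = 0.3624

0.3624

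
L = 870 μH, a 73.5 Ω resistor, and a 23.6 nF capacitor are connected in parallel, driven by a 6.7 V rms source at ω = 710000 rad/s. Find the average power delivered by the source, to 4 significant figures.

610.7 mW

X_L = ωL = 617.7 Ω
X_C = 1/(ωC) = 59.68 Ω
Parallel: admittances add. Y = 1/R + 1/(jωL) + jωC
Y = (0.01361 + j0.01514) S
|Y| = 0.02035 S → |Z| = 1/|Y| = 49.13 Ω, ∠Z = −∠Y = -48.05°
I = V/|Z| = 136.4 mA
P = VI cos φ = 6.7 × 0.1364 × cos(-48.05°) = 610.7 mW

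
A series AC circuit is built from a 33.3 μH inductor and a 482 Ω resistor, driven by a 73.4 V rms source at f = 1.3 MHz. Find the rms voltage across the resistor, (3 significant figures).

ω = 2πf = 8.168e+06 rad/s
X_L = ωL = 272 Ω
Z = 482 + j272 Ω
|Z| = √(482² + 272²) = 553 Ω
I = V/|Z| = 133 mA
V_R = I·|Z_R| = 0.133 × 482 = 63.9 V

63.9 V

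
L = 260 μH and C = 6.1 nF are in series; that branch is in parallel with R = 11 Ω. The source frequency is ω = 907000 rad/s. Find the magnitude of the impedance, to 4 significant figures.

10.79 Ω

X_L = ωL = 235.8 Ω
X_C = 1/(ωC) = 180.7 Ω
Branch 1: Z₁ = R = 11.00 Ω
Branch 2 (series LC): Z₂ = j(X_L − X_C) = j55.08 Ω
Parallel: Z = Z₁Z₂/(Z₁+Z₂), |Z| = 10.79 Ω, ∠Z = 11.29°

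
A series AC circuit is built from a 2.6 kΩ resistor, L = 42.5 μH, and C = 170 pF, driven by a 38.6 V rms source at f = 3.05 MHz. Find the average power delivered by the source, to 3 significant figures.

552 mW

ω = 2πf = 1.916e+07 rad/s
X_L = ωL = 814 Ω
X_C = 1/(ωC) = 307 Ω
Net reactance X = X_L − X_C = 508 Ω
Z = 2600 + j508 Ω
|Z| = √(2600² + 508²) = 2650 Ω
∠Z = arctan(508/2600) = 11.0°
I = V/|Z| = 14.6 mA
P = VI cos φ = 38.6 × 0.0146 × cos(11.0°) = 552 mW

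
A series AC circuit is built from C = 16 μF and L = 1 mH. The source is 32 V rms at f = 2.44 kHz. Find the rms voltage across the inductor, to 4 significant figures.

43.59 V

ω = 2πf = 15330 rad/s
X_L = ωL = 15.33 Ω
X_C = 1/(ωC) = 4.077 Ω
Net reactance X = X_L − X_C = 11.25 Ω
Z = j11.25 Ω
|Z| = √(0² + 11.25²) = 11.25 Ω
I = V/|Z| = 2.843 A
V_L = I·|Z_L| = 2.843 × 15.33 = 43.59 V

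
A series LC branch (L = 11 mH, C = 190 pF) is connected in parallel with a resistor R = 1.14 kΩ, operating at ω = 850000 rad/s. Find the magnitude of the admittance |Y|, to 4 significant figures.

932.6 μS

X_L = ωL = 9350 Ω
X_C = 1/(ωC) = 6192 Ω
Branch 1: Z₁ = R = 1140 Ω
Branch 2 (series LC): Z₂ = j(X_L − X_C) = j3158 Ω
Parallel: Z = Z₁Z₂/(Z₁+Z₂), |Z| = 1072 Ω, ∠Z = 19.85°
|Y| = 1/|Z| = 932.6 μS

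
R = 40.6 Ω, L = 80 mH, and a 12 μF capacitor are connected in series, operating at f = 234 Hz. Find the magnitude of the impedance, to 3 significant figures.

ω = 2πf = 1470 rad/s
X_L = ωL = 118 Ω
X_C = 1/(ωC) = 56.7 Ω
Net reactance X = X_L − X_C = 60.9 Ω
Z = 40.6 + j60.9 Ω
|Z| = √(40.6² + 60.9²) = 73.2 Ω

73.2 Ω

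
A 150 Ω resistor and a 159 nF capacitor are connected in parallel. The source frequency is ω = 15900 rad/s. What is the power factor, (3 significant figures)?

X_C = 1/(ωC) = 396 Ω
Parallel: admittances add. Y = 1/R + jωC
Y = (0.00667 + j0.00253) S
|Y| = 0.00713 S → |Z| = 1/|Y| = 140 Ω, ∠Z = −∠Y = -20.8°
cos φ = cos(-20.8°) = 0.935

0.935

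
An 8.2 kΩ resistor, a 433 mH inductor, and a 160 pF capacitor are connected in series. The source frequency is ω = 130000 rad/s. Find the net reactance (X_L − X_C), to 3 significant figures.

X_L = ωL = 56300 Ω
X_C = 1/(ωC) = 48100 Ω
X = 56300 − 48100 = 8210 Ω

8210 Ω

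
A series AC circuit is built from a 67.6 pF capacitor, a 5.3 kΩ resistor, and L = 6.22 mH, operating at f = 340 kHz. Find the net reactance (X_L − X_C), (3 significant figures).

6360 Ω

ω = 2πf = 2.136e+06 rad/s
X_L = ωL = 13300 Ω
X_C = 1/(ωC) = 6920 Ω
X = 13300 − 6920 = 6360 Ω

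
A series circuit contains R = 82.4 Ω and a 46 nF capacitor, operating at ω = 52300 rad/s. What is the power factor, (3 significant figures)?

X_C = 1/(ωC) = 416 Ω
Z = 82.4 − j416 Ω
|Z| = √(82.4² + 416²) = 424 Ω
∠Z = arctan(-416/82.4) = -78.8°
cos φ = cos(-78.8°) = 0.194

0.194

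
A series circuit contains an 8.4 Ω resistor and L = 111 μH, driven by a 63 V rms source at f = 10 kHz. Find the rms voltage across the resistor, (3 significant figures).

ω = 2πf = 62830 rad/s
X_L = ωL = 6.97 Ω
Z = 8.40 + j6.97 Ω
|Z| = √(8.40² + 6.97²) = 10.9 Ω
I = V/|Z| = 5.77 A
V_R = I·|Z_R| = 5.77 × 8.40 = 48.5 V

48.5 V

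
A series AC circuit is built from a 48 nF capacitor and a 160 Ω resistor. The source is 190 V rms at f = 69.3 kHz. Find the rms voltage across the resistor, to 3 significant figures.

182 V

ω = 2πf = 435400 rad/s
X_C = 1/(ωC) = 47.8 Ω
Z = 160 − j47.8 Ω
|Z| = √(160² + 47.8²) = 167 Ω
I = V/|Z| = 1.14 A
V_R = I·|Z_R| = 1.14 × 160 = 182 V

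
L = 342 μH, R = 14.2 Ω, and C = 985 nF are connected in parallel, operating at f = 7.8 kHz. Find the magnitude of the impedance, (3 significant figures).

ω = 2πf = 49010 rad/s
X_L = ωL = 16.8 Ω
X_C = 1/(ωC) = 20.7 Ω
Parallel: admittances add. Y = 1/R + 1/(jωL) + jωC
Y = (0.0704 − j0.0114) S
|Y| = 0.0713 S → |Z| = 1/|Y| = 14.0 Ω, ∠Z = −∠Y = 9.19°

14.0 Ω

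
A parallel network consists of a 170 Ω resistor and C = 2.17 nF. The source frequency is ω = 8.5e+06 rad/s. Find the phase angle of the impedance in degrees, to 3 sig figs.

-72.3°

X_C = 1/(ωC) = 54.2 Ω
Parallel: admittances add. Y = 1/R + jωC
Y = (0.00588 + j0.0184) S
|Y| = 0.0194 S → |Z| = 1/|Y| = 51.7 Ω, ∠Z = −∠Y = -72.3°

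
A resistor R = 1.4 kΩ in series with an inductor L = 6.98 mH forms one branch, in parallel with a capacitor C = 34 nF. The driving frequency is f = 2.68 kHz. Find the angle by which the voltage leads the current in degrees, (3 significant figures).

-35.9°

ω = 2πf = 16840 rad/s
X_L = ωL = 118 Ω
X_C = 1/(ωC) = 1750 Ω
Branch 1 (R+jX_L): Z₁ = 1400 + j118 Ω, |Z₁| = 1400 Ω
Branch 2 (−jX_C): Z₂ = −j1750 Ω
Parallel: Z = Z₁Z₂/(Z₁+Z₂), |Z| = 1140 Ω, ∠Z = -35.9°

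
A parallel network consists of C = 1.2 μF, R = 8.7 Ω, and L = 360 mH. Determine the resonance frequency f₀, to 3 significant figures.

242 Hz

ω₀ = 1/√(LC) = 1/√(0.36 × 1.2e-06) = 1521 rad/s
f₀ = ω₀/(2π) = 242 Hz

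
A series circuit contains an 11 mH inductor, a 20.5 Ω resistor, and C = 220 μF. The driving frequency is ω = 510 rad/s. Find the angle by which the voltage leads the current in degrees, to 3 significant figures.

-9.15°

X_L = ωL = 5.61 Ω
X_C = 1/(ωC) = 8.91 Ω
Net reactance X = X_L − X_C = -3.30 Ω
Z = 20.5 − j3.30 Ω
|Z| = √(20.5² + 3.30²) = 20.8 Ω
∠Z = arctan(-3.30/20.5) = -9.15°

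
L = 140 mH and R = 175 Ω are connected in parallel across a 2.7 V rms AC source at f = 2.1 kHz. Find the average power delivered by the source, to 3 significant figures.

ω = 2πf = 13190 rad/s
X_L = ωL = 1850 Ω
Parallel: admittances add. Y = 1/R + 1/(jωL)
Y = (0.00571 − j0.000541) S
|Y| = 0.00574 S → |Z| = 1/|Y| = 174 Ω, ∠Z = −∠Y = 5.41°
I = V/|Z| = 15.5 mA
P = VI cos φ = 2.7 × 0.0155 × cos(5.41°) = 41.7 mW

41.7 mW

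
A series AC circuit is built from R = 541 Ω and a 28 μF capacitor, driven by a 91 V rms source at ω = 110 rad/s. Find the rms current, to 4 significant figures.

144.2 mA

X_C = 1/(ωC) = 324.7 Ω
Z = 541.0 − j324.7 Ω
|Z| = √(541.0² + 324.7²) = 630.9 Ω
I = V/|Z| = 91/630.9 = 144.2 mA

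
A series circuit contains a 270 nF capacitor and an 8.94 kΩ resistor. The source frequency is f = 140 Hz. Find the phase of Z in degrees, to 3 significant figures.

-25.2°

ω = 2πf = 879.6 rad/s
X_C = 1/(ωC) = 4210 Ω
Z = 8940 − j4210 Ω
|Z| = √(8940² + 4210²) = 9880 Ω
∠Z = arctan(-4210/8940) = -25.2°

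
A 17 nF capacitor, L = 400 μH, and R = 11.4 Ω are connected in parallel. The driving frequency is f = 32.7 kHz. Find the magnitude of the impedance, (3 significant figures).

11.3 Ω

ω = 2πf = 205500 rad/s
X_L = ωL = 82.2 Ω
X_C = 1/(ωC) = 286 Ω
Parallel: admittances add. Y = 1/R + 1/(jωL) + jωC
Y = (0.0877 − j0.00867) S
|Y| = 0.0881 S → |Z| = 1/|Y| = 11.3 Ω, ∠Z = −∠Y = 5.65°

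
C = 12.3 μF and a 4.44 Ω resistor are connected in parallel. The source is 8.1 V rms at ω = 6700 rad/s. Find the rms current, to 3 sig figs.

X_C = 1/(ωC) = 12.1 Ω
Parallel: admittances add. Y = 1/R + jωC
Y = (0.225 + j0.0824) S
|Y| = 0.240 S → |Z| = 1/|Y| = 4.17 Ω, ∠Z = −∠Y = -20.1°
I = V/|Z| = 8.1/4.17 = 1.94 A

1.94 A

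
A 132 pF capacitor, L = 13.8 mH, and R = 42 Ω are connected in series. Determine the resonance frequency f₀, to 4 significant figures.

ω₀ = 1/√(LC) = 1/√(0.0138 × 1.32e-10) = 740900 rad/s
f₀ = ω₀/(2π) = 117.9 kHz

117.9 kHz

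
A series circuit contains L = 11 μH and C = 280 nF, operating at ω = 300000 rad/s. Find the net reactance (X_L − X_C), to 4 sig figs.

-8.605 Ω

X_L = ωL = 3.300 Ω
X_C = 1/(ωC) = 11.90 Ω
X = 3.300 − 11.90 = -8.605 Ω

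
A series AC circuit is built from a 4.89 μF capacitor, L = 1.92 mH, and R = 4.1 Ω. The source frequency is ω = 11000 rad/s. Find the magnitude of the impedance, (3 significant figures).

X_L = ωL = 21.1 Ω
X_C = 1/(ωC) = 18.6 Ω
Net reactance X = X_L − X_C = 2.53 Ω
Z = 4.10 + j2.53 Ω
|Z| = √(4.10² + 2.53²) = 4.82 Ω

4.82 Ω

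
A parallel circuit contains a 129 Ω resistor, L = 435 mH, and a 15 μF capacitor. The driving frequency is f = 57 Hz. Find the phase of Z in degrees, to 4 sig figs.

ω = 2πf = 358.1 rad/s
X_L = ωL = 155.8 Ω
X_C = 1/(ωC) = 186.1 Ω
Parallel: admittances add. Y = 1/R + 1/(jωL) + jωC
Y = (0.007752 − j0.001047) S
|Y| = 0.007822 S → |Z| = 1/|Y| = 127.8 Ω, ∠Z = −∠Y = 7.690°

7.690°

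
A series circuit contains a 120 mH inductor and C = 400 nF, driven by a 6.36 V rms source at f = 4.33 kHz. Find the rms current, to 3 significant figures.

2.00 mA

ω = 2πf = 27210 rad/s
X_L = ωL = 3260 Ω
X_C = 1/(ωC) = 91.9 Ω
Net reactance X = X_L − X_C = 3170 Ω
Z = j3170 Ω
|Z| = √(0² + 3170²) = 3170 Ω
I = V/|Z| = 6.36/3170 = 2.00 mA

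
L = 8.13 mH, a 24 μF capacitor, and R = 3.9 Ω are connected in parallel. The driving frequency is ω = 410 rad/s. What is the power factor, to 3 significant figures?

0.662

X_L = ωL = 3.33 Ω
X_C = 1/(ωC) = 102 Ω
Parallel: admittances add. Y = 1/R + 1/(jωL) + jωC
Y = (0.256 − j0.290) S
|Y| = 0.387 S → |Z| = 1/|Y| = 2.58 Ω, ∠Z = −∠Y = 48.5°
cos φ = cos(48.5°) = 0.662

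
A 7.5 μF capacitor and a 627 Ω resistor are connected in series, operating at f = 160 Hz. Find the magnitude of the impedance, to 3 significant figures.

ω = 2πf = 1005 rad/s
X_C = 1/(ωC) = 133 Ω
Z = 627 − j133 Ω
|Z| = √(627² + 133²) = 641 Ω

641 Ω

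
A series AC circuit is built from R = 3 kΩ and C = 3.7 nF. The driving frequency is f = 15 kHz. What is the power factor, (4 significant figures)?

ω = 2πf = 94250 rad/s
X_C = 1/(ωC) = 2868 Ω
Z = 3000 − j2868 Ω
|Z| = √(3000² + 2868²) = 4150 Ω
∠Z = arctan(-2868/3000) = -43.71°
cos φ = cos(-43.71°) = 0.7229

0.7229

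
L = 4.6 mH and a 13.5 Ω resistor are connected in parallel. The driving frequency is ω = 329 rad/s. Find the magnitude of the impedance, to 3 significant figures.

1.50 Ω

X_L = ωL = 1.51 Ω
Parallel: admittances add. Y = 1/R + 1/(jωL)
Y = (0.0741 − j0.661) S
|Y| = 0.665 S → |Z| = 1/|Y| = 1.50 Ω, ∠Z = −∠Y = 83.6°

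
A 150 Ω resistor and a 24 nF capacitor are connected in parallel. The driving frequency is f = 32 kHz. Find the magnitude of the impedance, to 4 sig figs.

ω = 2πf = 201100 rad/s
X_C = 1/(ωC) = 207.2 Ω
Parallel: admittances add. Y = 1/R + jωC
Y = (0.006667 + j0.004825) S
|Y| = 0.008230 S → |Z| = 1/|Y| = 121.5 Ω, ∠Z = −∠Y = -35.90°

121.5 Ω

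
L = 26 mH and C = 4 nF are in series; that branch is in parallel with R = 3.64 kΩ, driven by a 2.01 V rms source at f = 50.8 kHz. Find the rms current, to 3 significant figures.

614 μA

ω = 2πf = 319200 rad/s
X_L = ωL = 8300 Ω
X_C = 1/(ωC) = 783 Ω
Branch 1: Z₁ = R = 3640 Ω
Branch 2 (series LC): Z₂ = j(X_L − X_C) = j7520 Ω
Parallel: Z = Z₁Z₂/(Z₁+Z₂), |Z| = 3280 Ω, ∠Z = 25.8°
I = V/|Z| = 2.01/3280 = 614 μA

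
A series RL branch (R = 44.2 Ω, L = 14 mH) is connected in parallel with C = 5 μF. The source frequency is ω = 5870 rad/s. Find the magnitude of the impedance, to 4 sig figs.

X_L = ωL = 82.18 Ω
X_C = 1/(ωC) = 34.07 Ω
Branch 1 (R+jX_L): Z₁ = 44.20 + j82.18 Ω, |Z₁| = 93.31 Ω
Branch 2 (−jX_C): Z₂ = −j34.07 Ω
Parallel: Z = Z₁Z₂/(Z₁+Z₂), |Z| = 48.66 Ω, ∠Z = -75.70°

48.66 Ω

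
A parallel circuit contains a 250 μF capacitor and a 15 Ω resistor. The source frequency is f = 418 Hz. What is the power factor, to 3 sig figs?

0.101

ω = 2πf = 2626 rad/s
X_C = 1/(ωC) = 1.52 Ω
Parallel: admittances add. Y = 1/R + jωC
Y = (0.0667 + j0.657) S
|Y| = 0.660 S → |Z| = 1/|Y| = 1.52 Ω, ∠Z = −∠Y = -84.2°
cos φ = cos(-84.2°) = 0.101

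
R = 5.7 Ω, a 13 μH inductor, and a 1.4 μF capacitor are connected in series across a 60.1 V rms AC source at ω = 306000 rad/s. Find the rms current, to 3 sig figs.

10.1 A

X_L = ωL = 3.98 Ω
X_C = 1/(ωC) = 2.33 Ω
Net reactance X = X_L − X_C = 1.64 Ω
Z = 5.70 + j1.64 Ω
|Z| = √(5.70² + 1.64²) = 5.93 Ω
I = V/|Z| = 60.1/5.93 = 10.1 A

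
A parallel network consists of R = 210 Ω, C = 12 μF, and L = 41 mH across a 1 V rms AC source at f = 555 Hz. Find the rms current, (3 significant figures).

ω = 2πf = 3487 rad/s
X_L = ωL = 143 Ω
X_C = 1/(ωC) = 23.9 Ω
Parallel: admittances add. Y = 1/R + 1/(jωL) + jωC
Y = (0.00476 + j0.0349) S
|Y| = 0.0352 S → |Z| = 1/|Y| = 28.4 Ω, ∠Z = −∠Y = -82.2°
I = V/|Z| = 1/28.4 = 35.2 mA

35.2 mA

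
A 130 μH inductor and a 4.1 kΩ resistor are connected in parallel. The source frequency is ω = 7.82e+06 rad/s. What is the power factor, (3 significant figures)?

X_L = ωL = 1020 Ω
Parallel: admittances add. Y = 1/R + 1/(jωL)
Y = (0.000244 − j0.000984) S
|Y| = 0.00101 S → |Z| = 1/|Y| = 987 Ω, ∠Z = −∠Y = 76.1°
cos φ = cos(76.1°) = 0.241

0.241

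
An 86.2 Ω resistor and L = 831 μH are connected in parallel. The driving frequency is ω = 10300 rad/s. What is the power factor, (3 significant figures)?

0.0988

X_L = ωL = 8.56 Ω
Parallel: admittances add. Y = 1/R + 1/(jωL)
Y = (0.0116 − j0.117) S
|Y| = 0.117 S → |Z| = 1/|Y| = 8.52 Ω, ∠Z = −∠Y = 84.3°
cos φ = cos(84.3°) = 0.0988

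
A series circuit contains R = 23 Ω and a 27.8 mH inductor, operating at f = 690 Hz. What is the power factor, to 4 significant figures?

ω = 2πf = 4335 rad/s
X_L = ωL = 120.5 Ω
Z = 23.00 + j120.5 Ω
|Z| = √(23.00² + 120.5²) = 122.7 Ω
∠Z = arctan(120.5/23.00) = 79.20°
cos φ = cos(79.20°) = 0.1875

0.1875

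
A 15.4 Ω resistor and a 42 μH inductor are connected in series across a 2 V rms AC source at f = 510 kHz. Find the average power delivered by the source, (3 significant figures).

3.36 mW

ω = 2πf = 3.204e+06 rad/s
X_L = ωL = 135 Ω
Z = 15.4 + j135 Ω
|Z| = √(15.4² + 135²) = 135 Ω
∠Z = arctan(135/15.4) = 83.5°
I = V/|Z| = 14.8 mA
P = VI cos φ = 2 × 0.0148 × cos(83.5°) = 3.36 mW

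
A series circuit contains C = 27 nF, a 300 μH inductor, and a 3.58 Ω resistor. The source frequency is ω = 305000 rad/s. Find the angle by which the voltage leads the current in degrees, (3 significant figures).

X_L = ωL = 91.5 Ω
X_C = 1/(ωC) = 121 Ω
Net reactance X = X_L − X_C = -29.9 Ω
Z = 3.58 − j29.9 Ω
|Z| = √(3.58² + 29.9²) = 30.1 Ω
∠Z = arctan(-29.9/3.58) = -83.2°

-83.2°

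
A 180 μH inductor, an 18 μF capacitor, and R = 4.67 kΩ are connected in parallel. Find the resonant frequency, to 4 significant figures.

2.796 kHz

ω₀ = 1/√(LC) = 1/√(0.00018 × 1.8e-05) = 17570 rad/s
f₀ = ω₀/(2π) = 2.796 kHz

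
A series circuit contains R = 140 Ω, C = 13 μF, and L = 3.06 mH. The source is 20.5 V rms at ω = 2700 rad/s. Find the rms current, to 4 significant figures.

144.9 mA

X_L = ωL = 8.262 Ω
X_C = 1/(ωC) = 28.49 Ω
Net reactance X = X_L − X_C = -20.23 Ω
Z = 140.0 − j20.23 Ω
|Z| = √(140.0² + 20.23²) = 141.5 Ω
I = V/|Z| = 20.5/141.5 = 144.9 mA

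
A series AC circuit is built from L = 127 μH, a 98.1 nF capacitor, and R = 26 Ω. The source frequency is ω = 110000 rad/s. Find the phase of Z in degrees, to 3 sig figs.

-71.7°

X_L = ωL = 14.0 Ω
X_C = 1/(ωC) = 92.7 Ω
Net reactance X = X_L − X_C = -78.7 Ω
Z = 26.0 − j78.7 Ω
|Z| = √(26.0² + 78.7²) = 82.9 Ω
∠Z = arctan(-78.7/26.0) = -71.7°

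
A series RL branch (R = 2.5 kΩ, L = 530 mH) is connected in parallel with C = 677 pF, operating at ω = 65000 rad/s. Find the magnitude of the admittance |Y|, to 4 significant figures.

15.27 μS

X_L = ωL = 34450 Ω
X_C = 1/(ωC) = 22720 Ω
Branch 1 (R+jX_L): Z₁ = 2500 + j34450 Ω, |Z₁| = 34540 Ω
Branch 2 (−jX_C): Z₂ = −j22720 Ω
Parallel: Z = Z₁Z₂/(Z₁+Z₂), |Z| = 65470 Ω, ∠Z = -82.11°
|Y| = 1/|Z| = 15.27 μS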